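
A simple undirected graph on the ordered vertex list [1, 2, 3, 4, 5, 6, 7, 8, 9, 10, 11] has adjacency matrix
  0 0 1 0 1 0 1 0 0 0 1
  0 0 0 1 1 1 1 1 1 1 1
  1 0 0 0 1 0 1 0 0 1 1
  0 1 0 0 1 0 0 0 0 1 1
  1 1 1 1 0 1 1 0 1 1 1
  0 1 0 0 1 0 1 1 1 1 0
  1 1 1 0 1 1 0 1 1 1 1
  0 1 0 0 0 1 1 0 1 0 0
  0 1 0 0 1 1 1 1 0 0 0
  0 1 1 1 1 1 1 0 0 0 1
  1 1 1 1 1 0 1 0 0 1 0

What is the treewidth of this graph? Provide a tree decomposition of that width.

Treewidth 4.
Bags: B1 = {2, 5, 7, 10, 11}  B2 = {2, 5, 6, 7, 10}  B3 = {2, 4, 5, 10, 11}  B4 = {3, 5, 7, 10, 11}  B5 = {2, 5, 6, 7, 9}  B6 = {2, 6, 7, 8, 9}  B7 = {1, 3, 5, 7, 11}
Tree: B1–B2, B1–B3, B1–B4, B2–B5, B5–B6, B4–B7

The largest bag has 5 vertices, giving width 4; this decomposition certifies tw(G) ≤ 4. Conversely, {2, 6, 7, 8, 9} is a clique of size 5, and the vertices of any clique must share a bag in every tree decomposition; so some bag has ≥ 5 vertices and tw(G) ≥ 4. Combining the bounds, tw(G) = 4.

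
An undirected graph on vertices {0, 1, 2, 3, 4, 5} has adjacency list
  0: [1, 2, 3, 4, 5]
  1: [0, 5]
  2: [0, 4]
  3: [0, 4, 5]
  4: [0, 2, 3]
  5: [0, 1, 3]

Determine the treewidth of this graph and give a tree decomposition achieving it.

Treewidth 2.
One such decomposition:
Bags: B1 = {0, 1, 5}  B2 = {0, 3, 5}  B3 = {0, 3, 4}  B4 = {0, 2, 4}
Tree: B1–B2, B2–B3, B3–B4

Every bag has size at most 3, so the width is 3 − 1 = 2 and tw(G) ≤ 2. For the lower bound, the 3 vertices {0, 1, 5} are pairwise adjacent, and any tree decomposition puts a clique entirely inside one bag — forcing width ≥ 2. Hence tw(G) = 2 exactly.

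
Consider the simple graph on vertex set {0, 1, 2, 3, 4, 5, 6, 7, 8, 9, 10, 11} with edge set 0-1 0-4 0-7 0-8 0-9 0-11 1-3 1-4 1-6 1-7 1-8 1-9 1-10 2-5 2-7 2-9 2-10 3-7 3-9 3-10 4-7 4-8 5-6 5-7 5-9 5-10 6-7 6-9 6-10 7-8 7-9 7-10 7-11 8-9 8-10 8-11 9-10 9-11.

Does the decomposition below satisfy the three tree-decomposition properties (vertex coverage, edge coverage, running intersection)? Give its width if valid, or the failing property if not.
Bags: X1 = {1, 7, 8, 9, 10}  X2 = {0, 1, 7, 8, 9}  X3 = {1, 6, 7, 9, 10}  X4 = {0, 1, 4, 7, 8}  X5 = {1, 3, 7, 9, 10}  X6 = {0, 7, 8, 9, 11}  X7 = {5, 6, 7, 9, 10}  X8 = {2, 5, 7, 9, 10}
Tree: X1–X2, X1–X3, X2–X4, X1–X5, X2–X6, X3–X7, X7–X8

Vertex coverage: the bags together contain {0, 1, 2, 3, 4, 5, 6, 7, 8, 9, 10, 11}, the full vertex set. Edge coverage: each edge of G has both endpoints in at least one bag. Running intersection: for every vertex, the bags containing it form a connected subtree. All three properties hold, so this is a valid tree decomposition of width max|bag| − 1 = 4, and hence tw(G) ≤ 4.

Yes; width 4.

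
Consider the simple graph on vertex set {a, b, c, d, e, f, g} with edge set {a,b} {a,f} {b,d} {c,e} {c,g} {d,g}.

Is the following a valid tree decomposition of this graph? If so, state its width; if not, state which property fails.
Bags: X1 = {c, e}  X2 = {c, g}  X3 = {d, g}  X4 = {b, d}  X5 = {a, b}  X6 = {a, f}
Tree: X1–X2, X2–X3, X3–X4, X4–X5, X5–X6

Checking the three conditions: (i) the bags cover all of {a, b, c, d, e, f, g}; (ii) for each edge, some bag contains both endpoints; (iii) the bags containing any fixed vertex form a subtree. All hold, so the decomposition is valid with width 2 − 1 = 1.

Yes; width 1.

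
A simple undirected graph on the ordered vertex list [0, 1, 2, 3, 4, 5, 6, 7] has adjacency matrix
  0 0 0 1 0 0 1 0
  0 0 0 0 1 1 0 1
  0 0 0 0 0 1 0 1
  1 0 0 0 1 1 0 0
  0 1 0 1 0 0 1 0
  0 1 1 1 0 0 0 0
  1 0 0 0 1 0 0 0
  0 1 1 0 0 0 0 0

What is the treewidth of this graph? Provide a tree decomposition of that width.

Treewidth 2.
Bags: B1 = {2, 5, 7}  B2 = {1, 5, 7}  B3 = {1, 3, 5}  B4 = {1, 3, 4}  B5 = {0, 3, 4}  B6 = {0, 4, 6}
Tree: B1–B2, B2–B3, B3–B4, B4–B5, B5–B6

The largest bag has 3 vertices, giving width 2; this decomposition certifies tw(G) ≤ 2. For the lower bound, G contains the cycle 2–7–1–5–2, so G is not a forest; only forests have treewidth ≤ 1, hence tw(G) ≥ 2. Therefore the treewidth is 2.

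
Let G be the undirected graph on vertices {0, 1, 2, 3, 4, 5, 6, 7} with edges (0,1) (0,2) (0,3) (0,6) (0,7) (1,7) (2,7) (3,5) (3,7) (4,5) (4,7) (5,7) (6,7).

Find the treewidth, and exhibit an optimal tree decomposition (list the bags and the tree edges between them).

Every bag has size at most 3, so the width is 3 − 1 = 2 and tw(G) ≤ 2. Conversely, {0, 1, 7} is a clique of size 3, and the vertices of any clique must share a bag in every tree decomposition; so some bag has ≥ 3 vertices and tw(G) ≥ 2. Therefore the treewidth is 2.

Treewidth 2.
Bags: B1 = {0, 6, 7}  B2 = {0, 3, 7}  B3 = {0, 2, 7}  B4 = {0, 1, 7}  B5 = {3, 5, 7}  B6 = {4, 5, 7}
Tree: B1–B2, B2–B3, B3–B4, B2–B5, B5–B6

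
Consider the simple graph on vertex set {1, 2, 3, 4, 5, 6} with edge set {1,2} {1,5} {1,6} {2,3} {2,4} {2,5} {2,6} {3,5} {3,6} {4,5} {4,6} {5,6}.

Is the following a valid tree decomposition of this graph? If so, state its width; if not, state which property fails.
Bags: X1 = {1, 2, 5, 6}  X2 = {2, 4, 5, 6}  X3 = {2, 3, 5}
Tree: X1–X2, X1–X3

A tree decomposition must satisfy three properties: every vertex lies in some bag; for every edge, both endpoints lie together in some bag; and for every vertex, the bags containing it form a connected subtree. Here edge (6,3) lies in no bag, so the decomposition is invalid.

No — edge (6,3) lies in no bag.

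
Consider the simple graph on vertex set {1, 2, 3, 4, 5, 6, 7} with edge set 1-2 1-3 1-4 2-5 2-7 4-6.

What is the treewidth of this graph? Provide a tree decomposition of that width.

Every bag has size at most 2, so the width is 2 − 1 = 1 and tw(G) ≤ 1. Since G has at least one edge (e.g. 1–2), it is not an edgeless graph, so tw(G) ≥ 1. Combining the bounds, tw(G) = 1.

Treewidth 1.
Bags: B1 = {1, 2}  B2 = {1, 4}  B3 = {4, 6}  B4 = {1, 3}  B5 = {2, 7}  B6 = {2, 5}
Tree: B1–B2, B2–B3, B1–B4, B1–B5, B1–B6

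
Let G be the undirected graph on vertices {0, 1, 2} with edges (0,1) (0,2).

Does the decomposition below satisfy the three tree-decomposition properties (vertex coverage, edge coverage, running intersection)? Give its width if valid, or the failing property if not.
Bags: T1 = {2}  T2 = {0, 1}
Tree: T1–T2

A tree decomposition must satisfy three properties: every vertex lies in some bag; for every edge, both endpoints lie together in some bag; and for every vertex, the bags containing it form a connected subtree. Here edge (0,2) lies in no bag, so the decomposition is invalid.

No — edge (0,2) lies in no bag.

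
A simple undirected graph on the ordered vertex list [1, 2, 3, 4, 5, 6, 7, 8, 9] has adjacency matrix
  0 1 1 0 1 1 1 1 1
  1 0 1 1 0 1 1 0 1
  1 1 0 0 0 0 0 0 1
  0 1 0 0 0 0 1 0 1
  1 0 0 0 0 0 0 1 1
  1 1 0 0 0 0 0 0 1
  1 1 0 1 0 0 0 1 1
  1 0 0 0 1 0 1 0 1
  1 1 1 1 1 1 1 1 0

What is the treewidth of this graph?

3

A width-3 tree decomposition is:
Bags: B1 = {2, 4, 7, 9}  B2 = {1, 2, 7, 9}  B3 = {1, 7, 8, 9}  B4 = {1, 2, 3, 9}  B5 = {1, 5, 8, 9}  B6 = {1, 2, 6, 9}
Tree: B1–B2, B2–B3, B2–B4, B3–B5, B4–B6
The largest bag has 4 vertices, giving width 3; this decomposition certifies tw(G) ≤ 3. Conversely, {1, 5, 8, 9} is a clique of size 4, and the vertices of any clique must share a bag in every tree decomposition; so some bag has ≥ 4 vertices and tw(G) ≥ 3. Combining the bounds, tw(G) = 3.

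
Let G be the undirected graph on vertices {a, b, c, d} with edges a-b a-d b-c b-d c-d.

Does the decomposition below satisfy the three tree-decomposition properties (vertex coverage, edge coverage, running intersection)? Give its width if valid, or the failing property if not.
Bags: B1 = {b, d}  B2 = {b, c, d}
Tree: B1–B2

A tree decomposition must satisfy three properties: every vertex lies in some bag; for every edge, both endpoints lie together in some bag; and for every vertex, the bags containing it form a connected subtree. Here vertex a appears in no bag, so the decomposition is invalid.

No — vertex a appears in no bag.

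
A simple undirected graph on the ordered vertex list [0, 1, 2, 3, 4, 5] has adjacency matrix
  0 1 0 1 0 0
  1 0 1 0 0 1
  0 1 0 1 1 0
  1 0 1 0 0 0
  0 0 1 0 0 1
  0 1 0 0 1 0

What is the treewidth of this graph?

A width-2 tree decomposition is:
Bags: B1 = {2, 4, 5}  B2 = {1, 2, 5}  B3 = {1, 2, 3}  B4 = {0, 1, 3}
Tree: B1–B2, B2–B3, B3–B4
Each bag holds 3 vertices, so the decomposition has width 2, which upper-bounds the treewidth. For the lower bound, G contains the cycle 4–5–1–2–4, so G is not a forest; only forests have treewidth ≤ 1, hence tw(G) ≥ 2. Hence tw(G) = 2 exactly.

2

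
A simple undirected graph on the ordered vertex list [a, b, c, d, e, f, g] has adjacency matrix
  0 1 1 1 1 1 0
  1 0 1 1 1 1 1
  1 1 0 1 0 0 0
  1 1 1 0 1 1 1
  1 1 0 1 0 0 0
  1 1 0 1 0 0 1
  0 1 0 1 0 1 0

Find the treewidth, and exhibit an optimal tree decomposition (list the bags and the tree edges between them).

The largest bag has 4 vertices, giving width 3; this decomposition certifies tw(G) ≤ 3. Conversely, {b, d, f, g} is a clique of size 4, and the vertices of any clique must share a bag in every tree decomposition; so some bag has ≥ 4 vertices and tw(G) ≥ 3. Combining the bounds, tw(G) = 3.

Treewidth 3.
Bags: B1 = {b, d, f, g}  B2 = {a, b, d, f}  B3 = {a, b, c, d}  B4 = {a, b, d, e}
Tree: B1–B2, B2–B3, B2–B4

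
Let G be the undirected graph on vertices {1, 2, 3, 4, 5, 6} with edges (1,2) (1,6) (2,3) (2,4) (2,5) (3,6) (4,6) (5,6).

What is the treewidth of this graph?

2

A width-2 tree decomposition is:
Bags: B1 = {2, 3, 6}  B2 = {1, 2, 6}  B3 = {2, 5, 6}  B4 = {2, 4, 6}
Tree: B1–B2, B2–B3, B3–B4
The largest bag has 3 vertices, giving width 2; this decomposition certifies tw(G) ≤ 2. For the lower bound, G contains the cycle 6–3–2–1–6, so G is not a forest; only forests have treewidth ≤ 1, hence tw(G) ≥ 2. The upper and lower bounds meet at 2, so that is the treewidth.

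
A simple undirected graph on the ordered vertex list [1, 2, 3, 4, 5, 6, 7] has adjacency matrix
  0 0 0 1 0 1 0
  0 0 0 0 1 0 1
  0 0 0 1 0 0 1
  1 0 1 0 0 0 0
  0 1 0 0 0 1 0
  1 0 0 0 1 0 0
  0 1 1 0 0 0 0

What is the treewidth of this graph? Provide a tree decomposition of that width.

The largest bag has 3 vertices, giving width 2; this decomposition certifies tw(G) ≤ 2. Since 3–4–1–6–5–2–7–3 is a cycle in G, G is not acyclic. Forests are exactly the graphs of treewidth ≤ 1, so tw(G) ≥ 2. Therefore the treewidth is 2.

Treewidth 2.
Bags: B1 = {1, 3, 4}  B2 = {1, 3, 6}  B3 = {3, 5, 6}  B4 = {2, 3, 5}  B5 = {2, 3, 7}
Tree: B1–B2, B2–B3, B3–B4, B4–B5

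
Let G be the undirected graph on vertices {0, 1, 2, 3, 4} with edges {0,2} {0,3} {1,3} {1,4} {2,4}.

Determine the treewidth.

2

A width-2 tree decomposition is:
Bags: B1 = {1, 2, 4}  B2 = {0, 1, 2}  B3 = {0, 1, 3}
Tree: B1–B2, B2–B3
The largest bag has 3 vertices, giving width 2; this decomposition certifies tw(G) ≤ 2. The edges 1–4–2–0–3–1 form a cycle, so G is not a tree and its treewidth is at least 2. The upper and lower bounds meet at 2, so that is the treewidth.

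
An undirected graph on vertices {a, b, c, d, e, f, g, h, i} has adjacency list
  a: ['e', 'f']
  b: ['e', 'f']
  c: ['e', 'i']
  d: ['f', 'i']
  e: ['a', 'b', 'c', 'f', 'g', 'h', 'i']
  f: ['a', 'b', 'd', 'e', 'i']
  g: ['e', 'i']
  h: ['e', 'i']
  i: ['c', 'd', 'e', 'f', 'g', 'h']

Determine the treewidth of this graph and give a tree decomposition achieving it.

The largest bag has 3 vertices, giving width 2; this decomposition certifies tw(G) ≤ 2. Conversely, {d, f, i} is a clique of size 3, and the vertices of any clique must share a bag in every tree decomposition; so some bag has ≥ 3 vertices and tw(G) ≥ 2. Combining the bounds, tw(G) = 2.

Treewidth 2.
One optimal decomposition is:
Bags: B1 = {e, f, i}  B2 = {b, e, f}  B3 = {d, f, i}  B4 = {a, e, f}  B5 = {e, g, i}  B6 = {c, e, i}  B7 = {e, h, i}
Tree: B1–B2, B1–B3, B1–B4, B1–B5, B1–B6, B1–B7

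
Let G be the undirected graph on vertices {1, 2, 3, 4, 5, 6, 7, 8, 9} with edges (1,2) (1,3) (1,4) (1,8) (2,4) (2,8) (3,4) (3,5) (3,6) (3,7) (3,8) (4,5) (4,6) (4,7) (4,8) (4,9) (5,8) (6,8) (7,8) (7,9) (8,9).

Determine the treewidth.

3

A width-3 tree decomposition is:
Bags: B1 = {1, 2, 4, 8}  B2 = {1, 3, 4, 8}  B3 = {3, 4, 5, 8}  B4 = {3, 4, 7, 8}  B5 = {4, 7, 8, 9}  B6 = {3, 4, 6, 8}
Tree: B1–B2, B2–B3, B2–B4, B4–B5, B4–B6
The largest bag has 4 vertices, giving width 3; this decomposition certifies tw(G) ≤ 3. On the other hand G contains the 4-clique {4, 7, 8, 9}. A clique must lie in a single bag of any decomposition, so no decomposition can have width below 3. Combining the bounds, tw(G) = 3.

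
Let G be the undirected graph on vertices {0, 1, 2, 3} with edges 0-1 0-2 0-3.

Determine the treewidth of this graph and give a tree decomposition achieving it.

Treewidth 1.
Bags: B1 = {0, 2}  B2 = {0, 3}  B3 = {0, 1}
Tree: B1–B2, B1–B3

The largest bag has 2 vertices, giving width 1; this decomposition certifies tw(G) ≤ 1. Any graph with an edge has treewidth ≥ 1, and G has the edge 2–0. Combining the bounds, tw(G) = 1.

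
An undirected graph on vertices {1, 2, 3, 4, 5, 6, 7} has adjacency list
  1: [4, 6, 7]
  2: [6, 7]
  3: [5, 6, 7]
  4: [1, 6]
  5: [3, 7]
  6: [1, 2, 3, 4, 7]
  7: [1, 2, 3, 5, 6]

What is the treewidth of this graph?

A width-2 tree decomposition is:
Bags: B1 = {3, 6, 7}  B2 = {3, 5, 7}  B3 = {1, 6, 7}  B4 = {1, 4, 6}  B5 = {2, 6, 7}
Tree: B1–B2, B1–B3, B3–B4, B1–B5
Each bag holds 3 vertices, so the decomposition has width 2, which upper-bounds the treewidth. For the lower bound, the 3 vertices {3, 5, 7} are pairwise adjacent, and any tree decomposition puts a clique entirely inside one bag — forcing width ≥ 2. Therefore the treewidth is 2.

2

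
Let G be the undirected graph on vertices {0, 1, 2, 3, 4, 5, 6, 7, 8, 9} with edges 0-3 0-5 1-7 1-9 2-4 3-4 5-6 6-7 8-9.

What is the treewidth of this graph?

1

A width-1 tree decomposition is:
Bags: B1 = {8, 9}  B2 = {1, 9}  B3 = {1, 7}  B4 = {6, 7}  B5 = {5, 6}  B6 = {0, 5}  B7 = {0, 3}  B8 = {3, 4}  B9 = {2, 4}
Tree: B1–B2, B2–B3, B3–B4, B4–B5, B5–B6, B6–B7, B7–B8, B8–B9
Each bag holds 2 vertices, so the decomposition has width 1, which upper-bounds the treewidth. Any graph with an edge has treewidth ≥ 1, and G has the edge 8–9. The upper and lower bounds meet at 1, so that is the treewidth.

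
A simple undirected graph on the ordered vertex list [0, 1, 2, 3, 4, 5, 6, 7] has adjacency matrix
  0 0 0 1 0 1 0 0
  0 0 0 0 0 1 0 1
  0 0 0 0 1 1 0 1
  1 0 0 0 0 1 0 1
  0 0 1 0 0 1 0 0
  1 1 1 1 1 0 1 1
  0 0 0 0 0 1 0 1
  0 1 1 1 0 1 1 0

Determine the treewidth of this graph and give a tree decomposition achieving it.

Treewidth 2.
Bags: B1 = {3, 5, 7}  B2 = {2, 5, 7}  B3 = {5, 6, 7}  B4 = {0, 3, 5}  B5 = {2, 4, 5}  B6 = {1, 5, 7}
Tree: B1–B2, B1–B3, B1–B4, B2–B5, B3–B6

The largest bag has 3 vertices, giving width 2; this decomposition certifies tw(G) ≤ 2. Conversely, {0, 3, 5} is a clique of size 3, and the vertices of any clique must share a bag in every tree decomposition; so some bag has ≥ 3 vertices and tw(G) ≥ 2. Combining the bounds, tw(G) = 2.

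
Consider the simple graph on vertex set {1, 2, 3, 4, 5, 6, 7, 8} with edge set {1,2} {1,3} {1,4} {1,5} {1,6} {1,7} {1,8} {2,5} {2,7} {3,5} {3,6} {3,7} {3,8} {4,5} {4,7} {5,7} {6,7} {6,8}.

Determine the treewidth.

A width-3 tree decomposition is:
Bags: B1 = {1, 2, 5, 7}  B2 = {1, 4, 5, 7}  B3 = {1, 3, 5, 7}  B4 = {1, 3, 6, 7}  B5 = {1, 3, 6, 8}
Tree: B1–B2, B1–B3, B3–B4, B4–B5
Every bag has size at most 4, so the width is 4 − 1 = 3 and tw(G) ≤ 3. For the lower bound, the 4 vertices {1, 3, 6, 8} are pairwise adjacent, and any tree decomposition puts a clique entirely inside one bag — forcing width ≥ 3. Hence tw(G) = 3 exactly.

3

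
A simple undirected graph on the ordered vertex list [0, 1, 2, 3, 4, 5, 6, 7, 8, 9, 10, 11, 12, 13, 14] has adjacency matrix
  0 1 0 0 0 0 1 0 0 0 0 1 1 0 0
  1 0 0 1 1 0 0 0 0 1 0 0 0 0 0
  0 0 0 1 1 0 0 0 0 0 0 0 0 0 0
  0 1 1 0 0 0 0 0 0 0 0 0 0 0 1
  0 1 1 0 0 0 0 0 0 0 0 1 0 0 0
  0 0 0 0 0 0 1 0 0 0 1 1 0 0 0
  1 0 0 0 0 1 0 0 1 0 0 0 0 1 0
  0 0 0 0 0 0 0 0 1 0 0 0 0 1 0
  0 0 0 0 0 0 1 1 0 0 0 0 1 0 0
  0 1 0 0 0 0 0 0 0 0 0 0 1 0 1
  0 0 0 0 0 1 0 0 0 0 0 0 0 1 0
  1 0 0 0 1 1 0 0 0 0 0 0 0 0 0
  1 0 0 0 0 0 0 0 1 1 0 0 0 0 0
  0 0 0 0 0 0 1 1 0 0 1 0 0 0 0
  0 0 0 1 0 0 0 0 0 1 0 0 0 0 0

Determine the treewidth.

3

A width-3 tree decomposition is:
Bags: B1 = {7, 8, 10, 13}  B2 = {6, 8, 10, 13}  B3 = {5, 6, 8, 10}  B4 = {5, 6, 8, 12}  B5 = {0, 5, 6, 12}  B6 = {0, 5, 11, 12}  B7 = {0, 9, 11, 12}  B8 = {0, 1, 9, 11}  B9 = {1, 4, 9, 11}  B10 = {1, 4, 9, 14}  B11 = {1, 3, 4, 14}  B12 = {2, 3, 4, 14}
Tree: B1–B2, B2–B3, B3–B4, B4–B5, B5–B6, B6–B7, B7–B8, B8–B9, B9–B10, B10–B11, B11–B12
The largest bag has 4 vertices, giving width 3; this decomposition certifies tw(G) ≤ 3. For the lower bound: the 4 vertex sets {7,10,13}, {8}, {6}, {0,5,11,12} are disjoint, each induces a connected subgraph, and every pair is joined by at least one edge of G. Contracting each set to a single vertex therefore yields K_{4} as a minor, and since treewidth is minor-monotone, tw(G) ≥ tw(K_{4}) = 3. Therefore the treewidth is 3.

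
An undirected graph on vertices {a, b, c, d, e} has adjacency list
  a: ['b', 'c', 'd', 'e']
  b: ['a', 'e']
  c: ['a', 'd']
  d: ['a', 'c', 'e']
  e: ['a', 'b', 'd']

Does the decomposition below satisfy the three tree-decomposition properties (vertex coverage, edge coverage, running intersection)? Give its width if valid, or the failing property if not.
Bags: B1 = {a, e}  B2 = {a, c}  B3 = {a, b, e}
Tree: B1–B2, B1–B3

A tree decomposition must satisfy three properties: every vertex lies in some bag; for every edge, both endpoints lie together in some bag; and for every vertex, the bags containing it form a connected subtree. Here vertex d appears in no bag, so the decomposition is invalid.

No — vertex d appears in no bag.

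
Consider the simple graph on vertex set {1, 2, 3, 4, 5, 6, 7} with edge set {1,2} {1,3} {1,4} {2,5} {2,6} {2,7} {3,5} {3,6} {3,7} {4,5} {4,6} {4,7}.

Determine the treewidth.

3

A width-3 tree decomposition is:
Bags: B1 = {1, 2, 3, 4}  B2 = {2, 3, 4, 7}  B3 = {2, 3, 4, 5}  B4 = {2, 3, 4, 6}
Tree: B1–B2, B2–B3, B3–B4
Each bag holds 4 vertices, so the decomposition has width 3, which upper-bounds the treewidth. For the lower bound: the 4 vertex sets {1,4}, {2,7}, {3}, {5} are disjoint, each induces a connected subgraph, and every pair is joined by at least one edge of G. Contracting each set to a single vertex therefore yields K_{4} as a minor, and since treewidth is minor-monotone, tw(G) ≥ tw(K_{4}) = 3. Therefore the treewidth is 3.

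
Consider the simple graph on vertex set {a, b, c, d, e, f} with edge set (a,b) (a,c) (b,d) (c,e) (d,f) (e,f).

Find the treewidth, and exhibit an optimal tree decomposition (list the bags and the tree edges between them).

Every bag has size at most 3, so the width is 3 − 1 = 2 and tw(G) ≤ 2. For the lower bound, G contains the cycle a–b–d–f–e–c–a, so G is not a forest; only forests have treewidth ≤ 1, hence tw(G) ≥ 2. Hence tw(G) = 2 exactly.

Treewidth 2.
Bags: B1 = {a, b, d}  B2 = {a, d, f}  B3 = {a, e, f}  B4 = {a, c, e}
Tree: B1–B2, B2–B3, B3–B4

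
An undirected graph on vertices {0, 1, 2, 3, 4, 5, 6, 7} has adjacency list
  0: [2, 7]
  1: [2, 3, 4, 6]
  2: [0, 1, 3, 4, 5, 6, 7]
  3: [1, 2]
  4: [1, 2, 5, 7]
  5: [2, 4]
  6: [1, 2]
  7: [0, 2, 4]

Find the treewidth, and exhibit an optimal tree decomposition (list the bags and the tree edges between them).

Treewidth 2.
One optimal decomposition is:
Bags: B1 = {1, 2, 3}  B2 = {1, 2, 4}  B3 = {2, 4, 7}  B4 = {2, 4, 5}  B5 = {0, 2, 7}  B6 = {1, 2, 6}
Tree: B1–B2, B2–B3, B3–B4, B3–B5, B1–B6

Each bag holds 3 vertices, so the decomposition has width 2, which upper-bounds the treewidth. Conversely, {0, 2, 7} is a clique of size 3, and the vertices of any clique must share a bag in every tree decomposition; so some bag has ≥ 3 vertices and tw(G) ≥ 2. The upper and lower bounds meet at 2, so that is the treewidth.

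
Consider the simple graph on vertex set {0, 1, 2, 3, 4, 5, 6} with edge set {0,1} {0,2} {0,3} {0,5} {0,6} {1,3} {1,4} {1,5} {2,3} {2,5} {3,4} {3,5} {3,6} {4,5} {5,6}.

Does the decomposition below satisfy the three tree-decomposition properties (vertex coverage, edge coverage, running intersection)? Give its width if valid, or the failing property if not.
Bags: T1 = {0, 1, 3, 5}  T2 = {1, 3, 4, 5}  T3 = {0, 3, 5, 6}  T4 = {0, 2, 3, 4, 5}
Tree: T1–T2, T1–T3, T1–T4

No — bags containing vertex 4 are not connected in the tree.

A tree decomposition must satisfy three properties: every vertex lies in some bag; for every edge, both endpoints lie together in some bag; and for every vertex, the bags containing it form a connected subtree. Here bags containing vertex 4 are not connected in the tree, so the decomposition is invalid.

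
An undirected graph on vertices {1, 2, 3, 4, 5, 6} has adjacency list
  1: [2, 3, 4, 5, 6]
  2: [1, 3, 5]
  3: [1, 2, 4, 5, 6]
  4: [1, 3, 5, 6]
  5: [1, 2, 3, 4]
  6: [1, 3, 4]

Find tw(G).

3

A width-3 tree decomposition is:
Bags: B1 = {1, 3, 4, 5}  B2 = {1, 3, 4, 6}  B3 = {1, 2, 3, 5}
Tree: B1–B2, B1–B3
The largest bag has 4 vertices, giving width 3; this decomposition certifies tw(G) ≤ 3. On the other hand G contains the 4-clique {1, 2, 3, 5}. A clique must lie in a single bag of any decomposition, so no decomposition can have width below 3. Therefore the treewidth is 3.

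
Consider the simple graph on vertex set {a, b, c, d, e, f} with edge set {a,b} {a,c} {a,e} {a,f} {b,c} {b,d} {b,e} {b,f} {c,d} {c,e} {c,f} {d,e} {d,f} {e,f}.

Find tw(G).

A width-4 tree decomposition is:
Bags: B1 = {b, c, d, e, f}  B2 = {a, b, c, e, f}
Tree: B1–B2
Each bag holds 5 vertices, so the decomposition has width 4, which upper-bounds the treewidth. Conversely, {b, c, d, e, f} is a clique of size 5, and the vertices of any clique must share a bag in every tree decomposition; so some bag has ≥ 5 vertices and tw(G) ≥ 4. Hence tw(G) = 4 exactly.

4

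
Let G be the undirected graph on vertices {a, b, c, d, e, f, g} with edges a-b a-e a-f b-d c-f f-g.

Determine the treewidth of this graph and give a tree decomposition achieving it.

Every bag has size at most 2, so the width is 2 − 1 = 1 and tw(G) ≤ 1. G has an edge, so its treewidth is at least 1. Combining the bounds, tw(G) = 1.

Treewidth 1.
One such decomposition:
Bags: B1 = {a, f}  B2 = {c, f}  B3 = {a, e}  B4 = {a, b}  B5 = {f, g}  B6 = {b, d}
Tree: B1–B2, B1–B3, B1–B4, B1–B5, B4–B6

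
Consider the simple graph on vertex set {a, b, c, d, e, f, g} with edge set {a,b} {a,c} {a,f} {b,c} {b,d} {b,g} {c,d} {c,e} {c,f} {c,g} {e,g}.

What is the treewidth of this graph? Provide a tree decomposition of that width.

Treewidth 2.
One such decomposition:
Bags: B1 = {a, b, c}  B2 = {a, c, f}  B3 = {b, c, g}  B4 = {c, e, g}  B5 = {b, c, d}
Tree: B1–B2, B1–B3, B3–B4, B1–B5

Each bag holds 3 vertices, so the decomposition has width 2, which upper-bounds the treewidth. For the lower bound, the 3 vertices {c, e, g} are pairwise adjacent, and any tree decomposition puts a clique entirely inside one bag — forcing width ≥ 2. Therefore the treewidth is 2.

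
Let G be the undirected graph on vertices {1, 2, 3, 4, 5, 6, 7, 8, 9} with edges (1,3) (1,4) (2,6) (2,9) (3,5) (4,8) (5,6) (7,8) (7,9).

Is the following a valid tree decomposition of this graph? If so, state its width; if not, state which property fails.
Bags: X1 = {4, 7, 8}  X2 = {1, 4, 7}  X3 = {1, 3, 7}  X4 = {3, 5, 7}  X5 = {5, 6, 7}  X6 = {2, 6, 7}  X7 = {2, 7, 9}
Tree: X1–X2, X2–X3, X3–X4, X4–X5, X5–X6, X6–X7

Yes; width 2.

Every vertex of G appears in some bag (union = {1, 2, 3, 4, 5, 6, 7, 8, 9}); every edge is covered by a bag; and for each vertex v the set of bags containing v is connected in the bag tree. The decomposition is therefore valid. The largest bag has 3 vertices, so the width is 2.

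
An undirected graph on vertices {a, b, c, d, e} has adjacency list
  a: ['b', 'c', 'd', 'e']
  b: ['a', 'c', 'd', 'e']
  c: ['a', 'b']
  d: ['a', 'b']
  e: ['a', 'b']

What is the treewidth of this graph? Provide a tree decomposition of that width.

Every bag has size at most 3, so the width is 3 − 1 = 2 and tw(G) ≤ 2. For the lower bound, the 3 vertices {a, b, d} are pairwise adjacent, and any tree decomposition puts a clique entirely inside one bag — forcing width ≥ 2. Hence tw(G) = 2 exactly.

Treewidth 2.
One such decomposition:
Bags: B1 = {a, b, c}  B2 = {a, b, e}  B3 = {a, b, d}
Tree: B1–B2, B2–B3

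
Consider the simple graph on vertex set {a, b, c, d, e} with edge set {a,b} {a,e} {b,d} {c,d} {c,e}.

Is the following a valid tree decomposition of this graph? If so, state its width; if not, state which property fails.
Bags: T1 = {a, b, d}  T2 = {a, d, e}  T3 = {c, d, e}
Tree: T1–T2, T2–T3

Yes; width 2.

Every vertex of G appears in some bag (union = {a, b, c, d, e}); every edge is covered by a bag; and for each vertex v the set of bags containing v is connected in the bag tree. The decomposition is therefore valid. The largest bag has 3 vertices, so the width is 2.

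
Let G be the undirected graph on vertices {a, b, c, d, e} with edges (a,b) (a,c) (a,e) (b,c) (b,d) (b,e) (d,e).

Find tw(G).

2

A width-2 tree decomposition is:
Bags: B1 = {b, d, e}  B2 = {a, b, e}  B3 = {a, b, c}
Tree: B1–B2, B2–B3
The largest bag has 3 vertices, giving width 2; this decomposition certifies tw(G) ≤ 2. On the other hand G contains the 3-clique {b, d, e}. A clique must lie in a single bag of any decomposition, so no decomposition can have width below 2. Hence tw(G) = 2 exactly.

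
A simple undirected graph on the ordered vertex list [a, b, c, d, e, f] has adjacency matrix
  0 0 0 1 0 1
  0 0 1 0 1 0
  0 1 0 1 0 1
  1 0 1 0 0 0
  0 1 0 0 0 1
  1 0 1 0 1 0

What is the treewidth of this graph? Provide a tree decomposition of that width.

Treewidth 2.
One such decomposition:
Bags: B1 = {a, d, f}  B2 = {c, d, f}  B3 = {c, e, f}  B4 = {b, c, e}
Tree: B1–B2, B2–B3, B3–B4

Each bag holds 3 vertices, so the decomposition has width 2, which upper-bounds the treewidth. The edges a–d–c–f–a form a cycle, so G is not a tree and its treewidth is at least 2. Combining the bounds, tw(G) = 2.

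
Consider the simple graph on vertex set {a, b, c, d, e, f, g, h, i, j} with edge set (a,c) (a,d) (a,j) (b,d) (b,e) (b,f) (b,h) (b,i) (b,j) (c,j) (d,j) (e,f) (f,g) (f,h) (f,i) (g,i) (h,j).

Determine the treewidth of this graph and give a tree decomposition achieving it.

The largest bag has 3 vertices, giving width 2; this decomposition certifies tw(G) ≤ 2. For the lower bound, the 3 vertices {f, g, i} are pairwise adjacent, and any tree decomposition puts a clique entirely inside one bag — forcing width ≥ 2. Therefore the treewidth is 2.

Treewidth 2.
Bags: B1 = {b, f, h}  B2 = {b, h, j}  B3 = {b, d, j}  B4 = {a, d, j}  B5 = {b, e, f}  B6 = {b, f, i}  B7 = {a, c, j}  B8 = {f, g, i}
Tree: B1–B2, B2–B3, B3–B4, B1–B5, B1–B6, B4–B7, B6–B8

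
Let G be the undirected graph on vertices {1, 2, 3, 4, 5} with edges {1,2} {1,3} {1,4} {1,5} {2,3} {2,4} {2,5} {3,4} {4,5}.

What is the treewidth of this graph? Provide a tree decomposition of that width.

The largest bag has 4 vertices, giving width 3; this decomposition certifies tw(G) ≤ 3. On the other hand G contains the 4-clique {1, 2, 3, 4}. A clique must lie in a single bag of any decomposition, so no decomposition can have width below 3. Therefore the treewidth is 3.

Treewidth 3.
One optimal decomposition is:
Bags: B1 = {1, 2, 3, 4}  B2 = {1, 2, 4, 5}
Tree: B1–B2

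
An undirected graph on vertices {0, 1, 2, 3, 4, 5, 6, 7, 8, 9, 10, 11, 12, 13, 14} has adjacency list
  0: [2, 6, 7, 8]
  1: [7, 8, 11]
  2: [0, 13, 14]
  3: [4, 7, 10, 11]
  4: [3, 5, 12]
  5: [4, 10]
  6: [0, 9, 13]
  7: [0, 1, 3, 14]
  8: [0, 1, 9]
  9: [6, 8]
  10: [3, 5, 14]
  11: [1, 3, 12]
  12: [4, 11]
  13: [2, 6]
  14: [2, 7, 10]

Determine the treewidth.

3

A width-3 tree decomposition is:
Bags: B1 = {4, 5, 10, 12}  B2 = {3, 4, 10, 12}  B3 = {3, 10, 11, 12}  B4 = {3, 10, 11, 14}  B5 = {3, 7, 11, 14}  B6 = {1, 7, 11, 14}  B7 = {1, 2, 7, 14}  B8 = {0, 1, 2, 7}  B9 = {0, 1, 2, 8}  B10 = {0, 2, 8, 13}  B11 = {0, 6, 8, 13}  B12 = {6, 8, 9, 13}
Tree: B1–B2, B2–B3, B3–B4, B4–B5, B5–B6, B6–B7, B7–B8, B8–B9, B9–B10, B10–B11, B11–B12
Every bag has size at most 4, so the width is 4 − 1 = 3 and tw(G) ≤ 3. For the lower bound: the 4 vertex sets {4,5,12}, {10}, {3}, {1,7,11,14} are disjoint, each induces a connected subgraph, and every pair is joined by at least one edge of G. Contracting each set to a single vertex therefore yields K_{4} as a minor, and since treewidth is minor-monotone, tw(G) ≥ tw(K_{4}) = 3. Therefore the treewidth is 3.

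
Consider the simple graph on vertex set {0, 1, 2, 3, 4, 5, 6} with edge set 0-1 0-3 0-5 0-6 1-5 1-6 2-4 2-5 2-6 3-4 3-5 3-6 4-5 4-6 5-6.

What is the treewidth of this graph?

3

A width-3 tree decomposition is:
Bags: B1 = {3, 4, 5, 6}  B2 = {0, 3, 5, 6}  B3 = {2, 4, 5, 6}  B4 = {0, 1, 5, 6}
Tree: B1–B2, B1–B3, B2–B4
Each bag holds 4 vertices, so the decomposition has width 3, which upper-bounds the treewidth. On the other hand G contains the 4-clique {0, 1, 5, 6}. A clique must lie in a single bag of any decomposition, so no decomposition can have width below 3. Combining the bounds, tw(G) = 3.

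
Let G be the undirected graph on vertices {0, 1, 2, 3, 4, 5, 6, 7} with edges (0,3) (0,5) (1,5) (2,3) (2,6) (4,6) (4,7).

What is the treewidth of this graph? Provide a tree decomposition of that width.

The largest bag has 2 vertices, giving width 1; this decomposition certifies tw(G) ≤ 1. Since G has at least one edge (e.g. 7–4), it is not an edgeless graph, so tw(G) ≥ 1. The upper and lower bounds meet at 1, so that is the treewidth.

Treewidth 1.
One such decomposition:
Bags: B1 = {4, 7}  B2 = {4, 6}  B3 = {2, 6}  B4 = {2, 3}  B5 = {0, 3}  B6 = {0, 5}  B7 = {1, 5}
Tree: B1–B2, B2–B3, B3–B4, B4–B5, B5–B6, B6–B7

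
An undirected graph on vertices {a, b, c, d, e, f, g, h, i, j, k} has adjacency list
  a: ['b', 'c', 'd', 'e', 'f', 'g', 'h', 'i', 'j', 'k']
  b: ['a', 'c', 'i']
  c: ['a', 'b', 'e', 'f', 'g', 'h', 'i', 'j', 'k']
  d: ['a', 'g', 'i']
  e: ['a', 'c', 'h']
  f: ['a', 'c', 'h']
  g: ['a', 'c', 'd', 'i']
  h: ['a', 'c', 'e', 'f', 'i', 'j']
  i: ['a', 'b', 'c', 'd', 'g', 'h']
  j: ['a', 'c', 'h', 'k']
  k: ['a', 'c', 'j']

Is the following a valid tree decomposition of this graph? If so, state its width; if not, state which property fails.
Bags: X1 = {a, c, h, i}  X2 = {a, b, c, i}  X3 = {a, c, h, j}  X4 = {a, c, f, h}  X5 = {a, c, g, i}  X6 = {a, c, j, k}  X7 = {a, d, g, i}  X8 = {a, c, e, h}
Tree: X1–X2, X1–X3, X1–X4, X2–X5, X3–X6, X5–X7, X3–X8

Every vertex of G appears in some bag (union = {a, b, c, d, e, f, g, h, i, j, k}); every edge is covered by a bag; and for each vertex v the set of bags containing v is connected in the bag tree. The decomposition is therefore valid. The largest bag has 4 vertices, so the width is 3.

Yes; width 3.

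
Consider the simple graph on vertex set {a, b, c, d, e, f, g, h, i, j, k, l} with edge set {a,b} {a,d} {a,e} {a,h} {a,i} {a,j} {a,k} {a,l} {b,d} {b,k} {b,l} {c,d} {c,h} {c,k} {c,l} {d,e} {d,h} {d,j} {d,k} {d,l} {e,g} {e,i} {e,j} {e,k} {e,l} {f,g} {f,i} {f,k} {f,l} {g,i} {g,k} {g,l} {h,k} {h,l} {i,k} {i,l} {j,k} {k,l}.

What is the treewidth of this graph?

A width-4 tree decomposition is:
Bags: B1 = {a, d, h, k, l}  B2 = {a, d, e, k, l}  B3 = {a, b, d, k, l}  B4 = {a, e, i, k, l}  B5 = {a, d, e, j, k}  B6 = {e, g, i, k, l}  B7 = {c, d, h, k, l}  B8 = {f, g, i, k, l}
Tree: B1–B2, B2–B3, B2–B4, B2–B5, B4–B6, B1–B7, B6–B8
Every bag has size at most 5, so the width is 5 − 1 = 4 and tw(G) ≤ 4. For the lower bound, the 5 vertices {a, d, e, j, k} are pairwise adjacent, and any tree decomposition puts a clique entirely inside one bag — forcing width ≥ 4. Combining the bounds, tw(G) = 4.

4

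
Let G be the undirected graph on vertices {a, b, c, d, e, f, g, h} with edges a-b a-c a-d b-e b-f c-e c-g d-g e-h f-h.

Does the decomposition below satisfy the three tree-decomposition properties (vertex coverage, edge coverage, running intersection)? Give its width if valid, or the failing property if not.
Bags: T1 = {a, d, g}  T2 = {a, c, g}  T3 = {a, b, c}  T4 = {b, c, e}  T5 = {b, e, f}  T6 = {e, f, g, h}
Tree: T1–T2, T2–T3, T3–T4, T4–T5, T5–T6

No — bags containing vertex g are not connected in the tree.

A tree decomposition must satisfy three properties: every vertex lies in some bag; for every edge, both endpoints lie together in some bag; and for every vertex, the bags containing it form a connected subtree. Here bags containing vertex g are not connected in the tree, so the decomposition is invalid.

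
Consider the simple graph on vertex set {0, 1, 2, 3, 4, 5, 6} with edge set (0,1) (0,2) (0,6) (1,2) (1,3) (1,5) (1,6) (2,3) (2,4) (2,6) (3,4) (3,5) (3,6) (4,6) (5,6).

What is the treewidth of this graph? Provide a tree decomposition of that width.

Treewidth 3.
One such decomposition:
Bags: B1 = {1, 3, 5, 6}  B2 = {1, 2, 3, 6}  B3 = {0, 1, 2, 6}  B4 = {2, 3, 4, 6}
Tree: B1–B2, B2–B3, B2–B4

The largest bag has 4 vertices, giving width 3; this decomposition certifies tw(G) ≤ 3. For the lower bound, the 4 vertices {0, 1, 2, 6} are pairwise adjacent, and any tree decomposition puts a clique entirely inside one bag — forcing width ≥ 3. Combining the bounds, tw(G) = 3.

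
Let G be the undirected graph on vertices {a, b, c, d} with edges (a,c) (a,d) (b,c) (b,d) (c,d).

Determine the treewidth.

A width-2 tree decomposition is:
Bags: B1 = {a, c, d}  B2 = {b, c, d}
Tree: B1–B2
Every bag has size at most 3, so the width is 3 − 1 = 2 and tw(G) ≤ 2. For the lower bound, the 3 vertices {a, c, d} are pairwise adjacent, and any tree decomposition puts a clique entirely inside one bag — forcing width ≥ 2. Therefore the treewidth is 2.

2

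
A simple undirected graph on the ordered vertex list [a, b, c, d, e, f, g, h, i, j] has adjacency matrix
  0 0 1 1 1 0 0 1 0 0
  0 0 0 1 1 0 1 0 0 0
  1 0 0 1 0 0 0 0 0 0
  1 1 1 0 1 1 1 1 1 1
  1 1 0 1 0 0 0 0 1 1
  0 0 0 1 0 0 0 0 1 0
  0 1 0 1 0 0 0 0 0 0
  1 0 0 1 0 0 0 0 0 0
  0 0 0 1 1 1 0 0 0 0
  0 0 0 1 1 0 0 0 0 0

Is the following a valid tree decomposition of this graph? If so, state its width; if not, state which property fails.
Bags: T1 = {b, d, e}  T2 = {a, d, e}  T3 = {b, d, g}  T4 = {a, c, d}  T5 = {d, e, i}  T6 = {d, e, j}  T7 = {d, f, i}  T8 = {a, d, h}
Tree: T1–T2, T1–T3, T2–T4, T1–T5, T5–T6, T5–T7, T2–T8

Vertex coverage: the bags together contain {a, b, c, d, e, f, g, h, i, j}, the full vertex set. Edge coverage: each edge of G has both endpoints in at least one bag. Running intersection: for every vertex, the bags containing it form a connected subtree. All three properties hold, so this is a valid tree decomposition of width max|bag| − 1 = 2, and hence tw(G) ≤ 2.

Yes; width 2.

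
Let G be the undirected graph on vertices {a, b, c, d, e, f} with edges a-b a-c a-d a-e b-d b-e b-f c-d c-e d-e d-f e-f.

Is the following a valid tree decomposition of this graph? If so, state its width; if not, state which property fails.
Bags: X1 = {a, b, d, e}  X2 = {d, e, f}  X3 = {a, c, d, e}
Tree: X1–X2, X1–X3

No — edge (b,f) lies in no bag.

A tree decomposition must satisfy three properties: every vertex lies in some bag; for every edge, both endpoints lie together in some bag; and for every vertex, the bags containing it form a connected subtree. Here edge (b,f) lies in no bag, so the decomposition is invalid.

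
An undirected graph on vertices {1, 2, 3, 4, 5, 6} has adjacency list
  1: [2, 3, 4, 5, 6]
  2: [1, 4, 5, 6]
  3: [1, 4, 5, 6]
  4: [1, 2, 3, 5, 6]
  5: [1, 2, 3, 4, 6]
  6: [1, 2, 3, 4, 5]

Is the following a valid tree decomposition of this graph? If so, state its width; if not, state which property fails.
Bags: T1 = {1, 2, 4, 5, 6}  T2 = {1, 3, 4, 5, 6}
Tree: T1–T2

Checking the three conditions: (i) the bags cover all of {1, 2, 3, 4, 5, 6}; (ii) for each edge, some bag contains both endpoints; (iii) the bags containing any fixed vertex form a subtree. All hold, so the decomposition is valid with width 5 − 1 = 4.

Yes; width 4.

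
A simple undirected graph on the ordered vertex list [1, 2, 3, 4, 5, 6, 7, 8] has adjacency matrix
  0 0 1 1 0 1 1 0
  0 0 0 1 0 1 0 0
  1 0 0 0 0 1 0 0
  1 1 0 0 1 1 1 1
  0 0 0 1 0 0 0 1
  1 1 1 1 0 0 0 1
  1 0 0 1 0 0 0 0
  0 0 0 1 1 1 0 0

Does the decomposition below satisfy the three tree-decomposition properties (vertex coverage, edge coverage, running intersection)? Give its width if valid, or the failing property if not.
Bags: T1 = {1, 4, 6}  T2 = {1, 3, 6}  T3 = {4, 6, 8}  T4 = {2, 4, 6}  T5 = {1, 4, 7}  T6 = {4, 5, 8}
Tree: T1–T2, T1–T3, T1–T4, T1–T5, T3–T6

Yes; width 2.

Every vertex of G appears in some bag (union = {1, 2, 3, 4, 5, 6, 7, 8}); every edge is covered by a bag; and for each vertex v the set of bags containing v is connected in the bag tree. The decomposition is therefore valid. The largest bag has 3 vertices, so the width is 2.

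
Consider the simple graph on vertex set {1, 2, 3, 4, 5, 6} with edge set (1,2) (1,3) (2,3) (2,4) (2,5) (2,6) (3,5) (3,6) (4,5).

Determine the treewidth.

2

A width-2 tree decomposition is:
Bags: B1 = {2, 3, 5}  B2 = {2, 4, 5}  B3 = {1, 2, 3}  B4 = {2, 3, 6}
Tree: B1–B2, B1–B3, B3–B4
Each bag holds 3 vertices, so the decomposition has width 2, which upper-bounds the treewidth. For the lower bound, the 3 vertices {1, 2, 3} are pairwise adjacent, and any tree decomposition puts a clique entirely inside one bag — forcing width ≥ 2. Hence tw(G) = 2 exactly.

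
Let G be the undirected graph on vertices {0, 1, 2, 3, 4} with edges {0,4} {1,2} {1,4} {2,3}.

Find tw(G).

1

A width-1 tree decomposition is:
Bags: B1 = {0, 4}  B2 = {1, 4}  B3 = {1, 2}  B4 = {2, 3}
Tree: B1–B2, B2–B3, B3–B4
Each bag holds 2 vertices, so the decomposition has width 1, which upper-bounds the treewidth. G has an edge, so its treewidth is at least 1. Therefore the treewidth is 1.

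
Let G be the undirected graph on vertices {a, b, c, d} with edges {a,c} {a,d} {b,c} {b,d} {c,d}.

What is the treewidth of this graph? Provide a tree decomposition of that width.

Every bag has size at most 3, so the width is 3 − 1 = 2 and tw(G) ≤ 2. Conversely, {a, c, d} is a clique of size 3, and the vertices of any clique must share a bag in every tree decomposition; so some bag has ≥ 3 vertices and tw(G) ≥ 2. The upper and lower bounds meet at 2, so that is the treewidth.

Treewidth 2.
Bags: B1 = {a, c, d}  B2 = {b, c, d}
Tree: B1–B2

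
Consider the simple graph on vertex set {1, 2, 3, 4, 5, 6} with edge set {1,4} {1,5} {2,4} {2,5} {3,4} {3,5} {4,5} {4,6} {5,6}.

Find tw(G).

A width-2 tree decomposition is:
Bags: B1 = {3, 4, 5}  B2 = {4, 5, 6}  B3 = {1, 4, 5}  B4 = {2, 4, 5}
Tree: B1–B2, B1–B3, B2–B4
Each bag holds 3 vertices, so the decomposition has width 2, which upper-bounds the treewidth. Conversely, {1, 4, 5} is a clique of size 3, and the vertices of any clique must share a bag in every tree decomposition; so some bag has ≥ 3 vertices and tw(G) ≥ 2. Combining the bounds, tw(G) = 2.

2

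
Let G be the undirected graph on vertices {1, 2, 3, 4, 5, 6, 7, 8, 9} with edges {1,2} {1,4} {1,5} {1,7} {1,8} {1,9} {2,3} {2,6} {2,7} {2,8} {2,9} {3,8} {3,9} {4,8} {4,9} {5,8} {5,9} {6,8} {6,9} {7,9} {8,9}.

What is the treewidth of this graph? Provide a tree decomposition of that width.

Treewidth 3.
One such decomposition:
Bags: B1 = {2, 3, 8, 9}  B2 = {2, 6, 8, 9}  B3 = {1, 2, 8, 9}  B4 = {1, 4, 8, 9}  B5 = {1, 2, 7, 9}  B6 = {1, 5, 8, 9}
Tree: B1–B2, B2–B3, B3–B4, B3–B5, B4–B6

Each bag holds 4 vertices, so the decomposition has width 3, which upper-bounds the treewidth. On the other hand G contains the 4-clique {1, 2, 8, 9}. A clique must lie in a single bag of any decomposition, so no decomposition can have width below 3. Combining the bounds, tw(G) = 3.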